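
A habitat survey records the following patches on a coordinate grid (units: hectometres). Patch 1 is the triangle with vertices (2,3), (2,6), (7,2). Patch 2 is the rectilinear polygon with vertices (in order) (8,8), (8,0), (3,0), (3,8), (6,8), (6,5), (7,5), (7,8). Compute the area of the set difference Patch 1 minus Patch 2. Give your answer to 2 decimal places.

|Patch 1| = 7.5, |Patch 1∩Patch 2| = 4.8.
|Patch 1 ∖ Patch 2| = |Patch 1| − |Patch 1∩Patch 2| = 7.5 − 4.8 = 2.70.

2.70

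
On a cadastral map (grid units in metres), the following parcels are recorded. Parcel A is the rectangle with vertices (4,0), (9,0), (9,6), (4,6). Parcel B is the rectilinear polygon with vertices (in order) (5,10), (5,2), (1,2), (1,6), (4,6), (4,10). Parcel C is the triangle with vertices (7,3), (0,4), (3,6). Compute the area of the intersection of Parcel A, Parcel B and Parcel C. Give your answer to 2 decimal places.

1.52

The intersection is the polygon with vertices (5,3.286), (4,3.429), (4,5.25), (5,4.5).
By the shoelace formula its area is 1.52.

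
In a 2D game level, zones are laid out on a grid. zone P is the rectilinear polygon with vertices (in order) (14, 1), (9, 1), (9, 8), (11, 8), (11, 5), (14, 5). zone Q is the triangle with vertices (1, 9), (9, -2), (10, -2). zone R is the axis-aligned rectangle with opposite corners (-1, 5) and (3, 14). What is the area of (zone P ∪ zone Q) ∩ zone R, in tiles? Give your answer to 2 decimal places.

The region (zone P ∪ zone Q) ∩ zone R is the polygon with vertices (1,9), (3,6.556), (3,6.25).
By the shoelace formula its area is 0.31.

0.31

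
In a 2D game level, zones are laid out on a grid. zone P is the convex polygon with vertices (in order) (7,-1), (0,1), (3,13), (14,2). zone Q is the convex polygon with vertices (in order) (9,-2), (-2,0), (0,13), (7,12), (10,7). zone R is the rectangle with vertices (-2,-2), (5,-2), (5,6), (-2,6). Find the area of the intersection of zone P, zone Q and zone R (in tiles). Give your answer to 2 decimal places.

The intersection is the polygon with vertices (1.25,6), (5,6), (5,-0.429), (0,1).
By the shoelace formula its area is 25.45.

25.45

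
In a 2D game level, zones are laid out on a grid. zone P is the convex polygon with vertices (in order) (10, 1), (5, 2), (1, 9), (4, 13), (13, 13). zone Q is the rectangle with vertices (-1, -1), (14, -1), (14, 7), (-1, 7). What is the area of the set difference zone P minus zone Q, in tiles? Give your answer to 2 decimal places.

|zone P| = 99.5, |zone P∩zone Q| = 39.1429.
|zone P ∖ zone Q| = |zone P| − |zone P∩zone Q| = 99.5 − 39.1429 = 60.36.

60.36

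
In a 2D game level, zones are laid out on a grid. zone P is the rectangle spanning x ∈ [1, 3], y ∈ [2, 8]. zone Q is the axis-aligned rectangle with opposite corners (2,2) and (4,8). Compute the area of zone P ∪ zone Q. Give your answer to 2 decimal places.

18.00

By inclusion–exclusion:
Individual areas: |zone P| = 12, |zone Q| = 12.
|zone P∩zone Q|: x∈[2,3], y∈[2,8] → 1·6 = 6.
|zone P ∪ zone Q| = 24 − 6 = 18.00.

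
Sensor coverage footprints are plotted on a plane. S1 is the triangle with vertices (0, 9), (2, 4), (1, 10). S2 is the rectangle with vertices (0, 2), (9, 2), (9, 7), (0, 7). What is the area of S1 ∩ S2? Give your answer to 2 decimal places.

The intersection is the polygon with vertices (2,4), (0.8,7), (1.5,7).
By the shoelace formula its area is 1.05.

1.05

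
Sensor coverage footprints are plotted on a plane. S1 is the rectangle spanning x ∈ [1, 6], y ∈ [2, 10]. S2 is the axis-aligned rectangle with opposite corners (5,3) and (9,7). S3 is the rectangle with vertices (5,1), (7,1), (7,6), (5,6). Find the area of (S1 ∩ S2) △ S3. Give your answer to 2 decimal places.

|S1 ∩ S2| = 4.
|(S1 ∩ S2) ∩ S3| = 3.
|(S1 ∩ S2) △ S3| = 4 + 10 − 6 = 8.00.

8.00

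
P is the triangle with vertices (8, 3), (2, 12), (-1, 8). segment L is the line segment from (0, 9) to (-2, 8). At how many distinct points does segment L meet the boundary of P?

The segment meets the boundary at (-0.4,8.8).

1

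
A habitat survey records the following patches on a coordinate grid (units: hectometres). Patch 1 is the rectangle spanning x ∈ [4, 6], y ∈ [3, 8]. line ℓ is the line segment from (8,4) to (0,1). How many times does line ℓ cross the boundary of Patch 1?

2

The segment meets the boundary at (5.333,3), (6,3.25).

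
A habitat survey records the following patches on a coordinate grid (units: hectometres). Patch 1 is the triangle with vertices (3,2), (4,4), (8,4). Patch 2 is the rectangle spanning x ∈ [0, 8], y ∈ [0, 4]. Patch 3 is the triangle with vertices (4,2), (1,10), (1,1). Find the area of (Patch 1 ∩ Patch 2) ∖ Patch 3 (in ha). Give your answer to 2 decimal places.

|Patch 1 ∩ Patch 2| = 4.
|(Patch 1 ∩ Patch 2) ∩ Patch 3| = 0.3975.
|(Patch 1 ∩ Patch 2) ∖ Patch 3| = 4 − 0.3975 = 3.60.

3.60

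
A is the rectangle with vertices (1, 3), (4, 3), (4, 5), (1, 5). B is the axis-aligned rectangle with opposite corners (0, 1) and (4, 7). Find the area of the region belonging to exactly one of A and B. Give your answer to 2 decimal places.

18.00

|A∩B|: x∈[1,4], y∈[3,5] → 3·2 = 6.
|A △ B| = |A| + |B| − 2·|A∩B| = 6 + 24 − 12 = 18.00.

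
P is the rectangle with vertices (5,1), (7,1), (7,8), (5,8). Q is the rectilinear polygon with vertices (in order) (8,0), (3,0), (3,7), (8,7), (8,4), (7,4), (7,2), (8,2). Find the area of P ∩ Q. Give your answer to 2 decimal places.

12.00

The intersection is the polygon with vertices (7,1), (5,1), (5,7), (7,7), (7,4), (7,2).
By the shoelace formula its area is 12.00.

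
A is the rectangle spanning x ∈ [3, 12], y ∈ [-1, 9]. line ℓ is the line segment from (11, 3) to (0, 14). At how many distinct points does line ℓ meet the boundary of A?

The segment meets the boundary at (5,9).

1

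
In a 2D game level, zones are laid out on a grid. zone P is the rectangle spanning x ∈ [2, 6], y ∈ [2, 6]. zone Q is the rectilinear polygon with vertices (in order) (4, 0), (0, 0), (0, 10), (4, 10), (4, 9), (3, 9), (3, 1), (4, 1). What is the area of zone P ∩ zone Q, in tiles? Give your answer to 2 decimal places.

4.00

The intersection is the polygon with vertices (2,2), (2,6), (3,6), (3,2).
By the shoelace formula its area is 4.00.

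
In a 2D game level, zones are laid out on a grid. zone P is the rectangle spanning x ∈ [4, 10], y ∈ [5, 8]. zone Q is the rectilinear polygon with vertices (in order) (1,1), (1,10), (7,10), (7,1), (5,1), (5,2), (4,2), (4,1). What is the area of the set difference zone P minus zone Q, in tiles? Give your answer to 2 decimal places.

|zone P| = 18, |zone P∩zone Q| = 9.
|zone P ∖ zone Q| = |zone P| − |zone P∩zone Q| = 18 − 9 = 9.00.

9.00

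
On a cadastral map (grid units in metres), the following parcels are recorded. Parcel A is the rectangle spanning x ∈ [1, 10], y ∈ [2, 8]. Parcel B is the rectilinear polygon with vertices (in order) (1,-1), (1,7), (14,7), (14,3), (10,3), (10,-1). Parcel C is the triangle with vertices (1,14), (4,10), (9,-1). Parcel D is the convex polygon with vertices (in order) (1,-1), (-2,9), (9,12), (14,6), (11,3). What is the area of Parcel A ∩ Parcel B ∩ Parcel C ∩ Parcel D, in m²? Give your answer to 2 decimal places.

2.17

The intersection is the polygon with vertices (4.733,7), (5.364,7), (7.636,2), (7.4,2).
By the shoelace formula its area is 2.17.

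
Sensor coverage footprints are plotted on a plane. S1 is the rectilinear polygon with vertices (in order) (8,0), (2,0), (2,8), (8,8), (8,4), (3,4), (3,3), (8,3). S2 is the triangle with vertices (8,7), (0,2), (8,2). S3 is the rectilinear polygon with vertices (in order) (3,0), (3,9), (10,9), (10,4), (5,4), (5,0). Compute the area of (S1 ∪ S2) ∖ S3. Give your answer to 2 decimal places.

|S1 ∪ S2| = 49.2375.
|(S1 ∪ S2) ∩ S3| = 27.9875.
|(S1 ∪ S2) ∖ S3| = 49.2375 − 27.9875 = 21.25.

21.25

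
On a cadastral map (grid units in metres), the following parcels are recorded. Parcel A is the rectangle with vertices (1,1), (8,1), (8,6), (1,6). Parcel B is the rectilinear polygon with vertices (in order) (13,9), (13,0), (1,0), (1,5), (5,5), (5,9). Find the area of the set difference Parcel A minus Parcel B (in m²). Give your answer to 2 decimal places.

4.00

|Parcel A| = 35, |Parcel A∩Parcel B| = 31.
|Parcel A ∖ Parcel B| = |Parcel A| − |Parcel A∩Parcel B| = 35 − 31 = 4.00.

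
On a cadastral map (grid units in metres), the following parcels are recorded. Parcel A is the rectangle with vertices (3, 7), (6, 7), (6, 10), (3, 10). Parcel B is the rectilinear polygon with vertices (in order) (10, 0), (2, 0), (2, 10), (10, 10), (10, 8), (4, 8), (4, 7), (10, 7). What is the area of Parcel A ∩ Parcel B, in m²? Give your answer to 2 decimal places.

7.00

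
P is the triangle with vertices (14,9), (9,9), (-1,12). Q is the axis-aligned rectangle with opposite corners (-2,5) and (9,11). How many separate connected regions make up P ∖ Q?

P ∖ Q splits into 2 disjoint pieces (area 2.5, area 0.8333).

2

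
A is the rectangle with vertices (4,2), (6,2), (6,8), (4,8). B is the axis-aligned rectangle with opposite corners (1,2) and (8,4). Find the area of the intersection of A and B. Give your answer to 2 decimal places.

|A∩B|: x∈[4,6], y∈[2,4] → 2·2 = 4.

4.00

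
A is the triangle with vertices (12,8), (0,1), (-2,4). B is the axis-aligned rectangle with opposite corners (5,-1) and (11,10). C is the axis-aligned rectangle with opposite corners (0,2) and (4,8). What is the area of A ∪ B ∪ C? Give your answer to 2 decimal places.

By inclusion–exclusion:
Individual areas: |A| = 25, |B| = 66, |C| = 24.
|A∩B| = 7.1429.
|A∩C| = 11.0476.
|B∩C| = 0 (no overlap).
|A∩B∩C| = 0.
|A ∪ B ∪ C| = 115 − 18.1905 + 0 = 96.81.

96.81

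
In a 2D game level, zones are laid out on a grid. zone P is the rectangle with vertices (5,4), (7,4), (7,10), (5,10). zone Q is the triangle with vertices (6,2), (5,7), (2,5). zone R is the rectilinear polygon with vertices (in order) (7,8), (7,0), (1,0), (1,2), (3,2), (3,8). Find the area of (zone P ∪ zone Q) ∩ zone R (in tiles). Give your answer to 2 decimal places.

14.89

The region (zone P ∪ zone Q) ∩ zone R is the polygon with vertices (7,4), (5.6,4), (6,2), (3,4.25), (3,5.667), (5,7), (5,8), (7,8).
By the shoelace formula its area is 14.89.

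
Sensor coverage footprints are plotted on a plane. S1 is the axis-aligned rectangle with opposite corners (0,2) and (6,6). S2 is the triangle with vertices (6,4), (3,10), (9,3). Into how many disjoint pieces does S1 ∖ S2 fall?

S1 ∖ S2 is a single connected region.

1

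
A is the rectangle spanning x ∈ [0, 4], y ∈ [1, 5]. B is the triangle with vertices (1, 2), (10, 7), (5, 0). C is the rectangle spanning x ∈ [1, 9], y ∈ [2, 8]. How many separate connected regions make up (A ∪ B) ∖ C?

(A ∪ B) ∖ C splits into 2 disjoint pieces (area 10.4286, area 0.4222).

2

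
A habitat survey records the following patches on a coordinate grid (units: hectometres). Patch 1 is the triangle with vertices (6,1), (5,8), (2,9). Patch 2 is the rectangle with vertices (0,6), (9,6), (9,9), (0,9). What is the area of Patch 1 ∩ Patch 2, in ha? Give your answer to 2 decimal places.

The intersection is the polygon with vertices (5,8), (5.286,6), (3.5,6), (2,9).
By the shoelace formula its area is 5.54.

5.54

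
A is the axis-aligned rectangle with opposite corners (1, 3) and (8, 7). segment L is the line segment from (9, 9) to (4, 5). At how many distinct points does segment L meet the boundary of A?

The segment meets the boundary at (6.5,7).

1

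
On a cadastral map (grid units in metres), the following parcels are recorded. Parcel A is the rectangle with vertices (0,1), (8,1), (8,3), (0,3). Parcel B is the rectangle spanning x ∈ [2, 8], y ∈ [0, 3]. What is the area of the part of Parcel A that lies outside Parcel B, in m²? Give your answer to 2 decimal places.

|Parcel A∩Parcel B|: x∈[2,8], y∈[1,3] → 6·2 = 12.
|Parcel A| = 16.
|Parcel A ∖ Parcel B| = |Parcel A| − |Parcel A∩Parcel B| = 16 − 12 = 4.00.

4.00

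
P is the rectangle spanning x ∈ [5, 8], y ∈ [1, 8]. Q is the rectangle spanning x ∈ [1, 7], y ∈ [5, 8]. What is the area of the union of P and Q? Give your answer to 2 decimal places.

33.00

By inclusion–exclusion:
Individual areas: |P| = 21, |Q| = 18.
|P∩Q|: x∈[5,7], y∈[5,8] → 2·3 = 6.
|P ∪ Q| = 39 − 6 = 33.00.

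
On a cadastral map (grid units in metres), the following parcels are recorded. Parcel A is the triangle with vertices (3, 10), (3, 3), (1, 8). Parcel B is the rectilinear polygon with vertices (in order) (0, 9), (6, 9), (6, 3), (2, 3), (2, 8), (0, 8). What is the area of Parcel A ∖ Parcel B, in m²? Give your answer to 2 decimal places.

1.75

|Parcel A| = 7, |Parcel A∩Parcel B| = 5.25.
|Parcel A ∖ Parcel B| = |Parcel A| − |Parcel A∩Parcel B| = 7 − 5.25 = 1.75.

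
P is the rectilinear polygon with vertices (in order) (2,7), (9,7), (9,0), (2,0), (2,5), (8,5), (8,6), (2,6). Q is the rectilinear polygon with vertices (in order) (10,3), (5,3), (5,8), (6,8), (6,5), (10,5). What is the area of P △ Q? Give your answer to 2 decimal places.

|P| = 43, |Q| = 13, |P∩Q| = 9.
|P △ Q| = |P| + |Q| − 2·|P∩Q| = 43 + 13 − 18 = 38.00.

38.00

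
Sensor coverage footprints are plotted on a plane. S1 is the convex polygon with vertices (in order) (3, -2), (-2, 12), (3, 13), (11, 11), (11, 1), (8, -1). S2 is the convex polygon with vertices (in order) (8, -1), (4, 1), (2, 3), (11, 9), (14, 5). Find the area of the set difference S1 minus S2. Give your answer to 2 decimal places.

|S1| = 141, |S1∩S2| = 48.5.
|S1 ∖ S2| = |S1| − |S1∩S2| = 141 − 48.5 = 92.50.

92.50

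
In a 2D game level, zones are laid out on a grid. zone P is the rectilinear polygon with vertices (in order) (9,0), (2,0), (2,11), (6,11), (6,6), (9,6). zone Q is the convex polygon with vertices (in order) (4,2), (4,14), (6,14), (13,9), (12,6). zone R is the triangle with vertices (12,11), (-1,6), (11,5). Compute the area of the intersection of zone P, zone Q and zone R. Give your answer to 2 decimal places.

The intersection is the polygon with vertices (6,6), (9,6), (9,5.167), (4,5.583), (4,7.923), (6,8.692).
By the shoelace formula its area is 7.74.

7.74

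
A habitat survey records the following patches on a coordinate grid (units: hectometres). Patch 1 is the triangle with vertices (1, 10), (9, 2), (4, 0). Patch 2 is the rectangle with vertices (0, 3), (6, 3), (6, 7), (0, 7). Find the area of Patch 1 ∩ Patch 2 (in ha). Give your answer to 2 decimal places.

The intersection is the polygon with vertices (6,5), (6,3), (3.1,3), (1.9,7), (4,7).
By the shoelace formula its area is 12.00.

12.00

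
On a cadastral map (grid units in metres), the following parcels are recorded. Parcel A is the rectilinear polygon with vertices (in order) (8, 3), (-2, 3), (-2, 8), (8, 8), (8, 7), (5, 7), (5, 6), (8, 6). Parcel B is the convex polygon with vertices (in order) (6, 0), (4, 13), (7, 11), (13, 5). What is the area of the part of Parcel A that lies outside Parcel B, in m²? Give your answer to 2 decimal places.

|Parcel A| = 47, |Parcel A∩Parcel B| = 11.25.
|Parcel A ∖ Parcel B| = |Parcel A| − |Parcel A∩Parcel B| = 47 − 11.25 = 35.75.

35.75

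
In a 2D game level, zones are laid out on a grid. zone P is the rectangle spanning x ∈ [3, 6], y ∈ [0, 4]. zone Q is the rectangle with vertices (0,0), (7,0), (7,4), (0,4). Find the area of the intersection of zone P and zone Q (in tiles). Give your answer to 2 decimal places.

12.00

|zone P∩zone Q|: x∈[3,6], y∈[0,4] → 3·4 = 12.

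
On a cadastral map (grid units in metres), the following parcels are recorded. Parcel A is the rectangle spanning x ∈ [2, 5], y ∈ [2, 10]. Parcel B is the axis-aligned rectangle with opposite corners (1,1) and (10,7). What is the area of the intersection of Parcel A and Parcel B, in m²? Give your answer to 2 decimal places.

|Parcel A∩Parcel B|: x∈[2,5], y∈[2,7] → 3·5 = 15.

15.00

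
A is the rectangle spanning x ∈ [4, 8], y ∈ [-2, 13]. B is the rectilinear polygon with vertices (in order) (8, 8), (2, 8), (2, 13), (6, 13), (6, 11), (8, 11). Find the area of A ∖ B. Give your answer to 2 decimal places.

44.00

|A| = 60, |A∩B| = 16.
|A ∖ B| = |A| − |A∩B| = 60 − 16 = 44.00.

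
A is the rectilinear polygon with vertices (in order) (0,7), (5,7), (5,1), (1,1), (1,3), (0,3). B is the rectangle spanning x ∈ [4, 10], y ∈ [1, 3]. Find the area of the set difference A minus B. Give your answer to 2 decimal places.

26.00

|A| = 28, |A∩B| = 2.
|A ∖ B| = |A| − |A∩B| = 28 − 2 = 26.00.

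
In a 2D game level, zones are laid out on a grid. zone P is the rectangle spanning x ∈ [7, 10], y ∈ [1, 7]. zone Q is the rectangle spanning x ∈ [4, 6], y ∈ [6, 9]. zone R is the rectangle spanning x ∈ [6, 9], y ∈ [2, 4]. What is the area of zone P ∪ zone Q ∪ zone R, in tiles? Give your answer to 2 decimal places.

26.00

By inclusion–exclusion:
Individual areas: |zone P| = 18, |zone Q| = 6, |zone R| = 6.
|zone P∩zone Q| = 0 (no overlap).
|zone P∩zone R|: x∈[7,9], y∈[2,4] → 2·2 = 4.
|zone Q∩zone R| = 0 (no overlap).
|zone P∩zone Q∩zone R| = 0.
|zone P ∪ zone Q ∪ zone R| = 30 − 4 + 0 = 26.00.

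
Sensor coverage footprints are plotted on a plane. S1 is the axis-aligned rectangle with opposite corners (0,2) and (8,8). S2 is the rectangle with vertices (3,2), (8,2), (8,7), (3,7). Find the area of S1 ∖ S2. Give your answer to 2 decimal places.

23.00

|S1∩S2|: x∈[3,8], y∈[2,7] → 5·5 = 25.
|S1| = 48.
|S1 ∖ S2| = |S1| − |S1∩S2| = 48 − 25 = 23.00.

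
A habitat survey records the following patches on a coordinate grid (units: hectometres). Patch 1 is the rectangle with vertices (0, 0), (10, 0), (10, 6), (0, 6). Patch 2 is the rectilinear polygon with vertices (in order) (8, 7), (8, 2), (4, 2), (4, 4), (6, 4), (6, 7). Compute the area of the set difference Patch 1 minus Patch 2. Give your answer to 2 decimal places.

|Patch 1| = 60, |Patch 1∩Patch 2| = 12.
|Patch 1 ∖ Patch 2| = |Patch 1| − |Patch 1∩Patch 2| = 60 − 12 = 48.00.

48.00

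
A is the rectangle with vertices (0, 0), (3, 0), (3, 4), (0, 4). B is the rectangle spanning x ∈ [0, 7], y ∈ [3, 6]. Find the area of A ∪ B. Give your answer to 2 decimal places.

By inclusion–exclusion:
Individual areas: |A| = 12, |B| = 21.
|A∩B|: x∈[0,3], y∈[3,4] → 3·1 = 3.
|A ∪ B| = 33 − 3 = 30.00.

30.00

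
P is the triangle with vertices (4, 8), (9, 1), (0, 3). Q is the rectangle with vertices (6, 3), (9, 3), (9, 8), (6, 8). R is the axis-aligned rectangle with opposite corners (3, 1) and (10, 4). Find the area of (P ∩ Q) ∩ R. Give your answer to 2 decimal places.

1.21

The region (P ∩ Q) ∩ R is the polygon with vertices (6,3), (6,4), (6.857,4), (7.571,3).
By the shoelace formula its area is 1.21.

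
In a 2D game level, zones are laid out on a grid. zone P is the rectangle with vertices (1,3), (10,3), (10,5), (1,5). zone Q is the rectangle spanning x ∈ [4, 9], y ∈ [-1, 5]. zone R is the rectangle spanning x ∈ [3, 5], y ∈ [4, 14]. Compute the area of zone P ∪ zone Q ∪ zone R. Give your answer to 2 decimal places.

56.00

By inclusion–exclusion:
Individual areas: |zone P| = 18, |zone Q| = 30, |zone R| = 20.
|zone P∩zone Q|: x∈[4,9], y∈[3,5] → 5·2 = 10.
|zone P∩zone R|: x∈[3,5], y∈[4,5] → 2·1 = 2.
|zone Q∩zone R|: x∈[4,5], y∈[4,5] → 1·1 = 1.
|zone P∩zone Q∩zone R| = 1.
|zone P ∪ zone Q ∪ zone R| = 68 − 13 + 1 = 56.00.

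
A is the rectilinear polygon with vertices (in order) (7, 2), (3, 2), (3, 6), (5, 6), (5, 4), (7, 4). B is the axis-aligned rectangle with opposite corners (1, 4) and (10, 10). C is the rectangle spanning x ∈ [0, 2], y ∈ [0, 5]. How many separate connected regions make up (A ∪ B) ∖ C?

1

(A ∪ B) ∖ C is a single connected region.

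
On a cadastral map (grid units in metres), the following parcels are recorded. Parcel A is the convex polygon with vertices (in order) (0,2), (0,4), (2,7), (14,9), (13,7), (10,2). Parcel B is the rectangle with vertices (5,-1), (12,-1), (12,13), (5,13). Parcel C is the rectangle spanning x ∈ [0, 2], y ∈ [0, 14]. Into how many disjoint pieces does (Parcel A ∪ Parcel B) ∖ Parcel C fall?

1

(Parcel A ∪ Parcel B) ∖ Parcel C is a single connected region.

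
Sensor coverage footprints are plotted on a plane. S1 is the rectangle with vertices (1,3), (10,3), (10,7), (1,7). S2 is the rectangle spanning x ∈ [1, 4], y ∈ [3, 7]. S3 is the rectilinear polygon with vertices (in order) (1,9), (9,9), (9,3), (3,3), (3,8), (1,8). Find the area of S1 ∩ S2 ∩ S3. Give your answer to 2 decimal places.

4.00

The intersection is the polygon with vertices (4,3), (3,3), (3,7), (4,7).
By the shoelace formula its area is 4.00.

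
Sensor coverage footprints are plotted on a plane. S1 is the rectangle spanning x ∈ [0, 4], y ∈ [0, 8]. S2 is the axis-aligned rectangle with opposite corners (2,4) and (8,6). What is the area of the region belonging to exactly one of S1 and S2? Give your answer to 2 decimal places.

|S1∩S2|: x∈[2,4], y∈[4,6] → 2·2 = 4.
|S1 △ S2| = |S1| + |S2| − 2·|S1∩S2| = 32 + 12 − 8 = 36.00.

36.00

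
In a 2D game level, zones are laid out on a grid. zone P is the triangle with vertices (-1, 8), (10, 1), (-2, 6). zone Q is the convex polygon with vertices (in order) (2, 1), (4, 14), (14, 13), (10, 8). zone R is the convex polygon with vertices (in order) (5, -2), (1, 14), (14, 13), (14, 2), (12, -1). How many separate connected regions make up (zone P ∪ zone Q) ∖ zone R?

2

(zone P ∪ zone Q) ∖ zone R splits into 2 disjoint pieces (area 12.9329, area 1.1579).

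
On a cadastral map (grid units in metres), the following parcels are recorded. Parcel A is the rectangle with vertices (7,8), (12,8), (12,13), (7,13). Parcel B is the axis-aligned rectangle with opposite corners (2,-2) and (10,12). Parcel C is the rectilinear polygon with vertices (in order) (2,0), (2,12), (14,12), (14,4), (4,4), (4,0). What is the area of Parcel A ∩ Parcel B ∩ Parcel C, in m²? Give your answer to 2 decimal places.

The intersection is the polygon with vertices (7,12), (10,12), (10,8), (7,8).
By the shoelace formula its area is 12.00.

12.00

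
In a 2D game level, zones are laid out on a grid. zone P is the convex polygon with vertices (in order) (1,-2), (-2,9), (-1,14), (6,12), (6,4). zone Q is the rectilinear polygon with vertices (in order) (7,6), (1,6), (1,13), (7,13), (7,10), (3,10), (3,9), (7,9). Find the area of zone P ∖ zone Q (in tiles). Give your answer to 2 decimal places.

56.75

|zone P| = 87, |zone P∩zone Q| = 30.25.
|zone P ∖ zone Q| = |zone P| − |zone P∩zone Q| = 87 − 30.25 = 56.75.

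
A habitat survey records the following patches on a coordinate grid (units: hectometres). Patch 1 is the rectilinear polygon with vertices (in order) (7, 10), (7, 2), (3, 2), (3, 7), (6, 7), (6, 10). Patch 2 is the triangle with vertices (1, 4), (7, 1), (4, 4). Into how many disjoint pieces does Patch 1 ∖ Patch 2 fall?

2

Patch 1 ∖ Patch 2 splits into 2 disjoint pieces (area 19, area 1).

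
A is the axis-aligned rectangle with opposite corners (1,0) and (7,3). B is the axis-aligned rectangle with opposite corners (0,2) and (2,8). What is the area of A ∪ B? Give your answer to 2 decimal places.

29.00

By inclusion–exclusion:
Individual areas: |A| = 18, |B| = 12.
|A∩B|: x∈[1,2], y∈[2,3] → 1·1 = 1.
|A ∪ B| = 30 − 1 = 29.00.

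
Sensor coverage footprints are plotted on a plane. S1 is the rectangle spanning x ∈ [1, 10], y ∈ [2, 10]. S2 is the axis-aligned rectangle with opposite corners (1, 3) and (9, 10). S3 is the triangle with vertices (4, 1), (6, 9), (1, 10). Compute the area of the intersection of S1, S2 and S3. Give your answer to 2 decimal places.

The intersection is the polygon with vertices (3.333,3), (1,10), (6,9), (4.5,3).
By the shoelace formula its area is 19.83.

19.83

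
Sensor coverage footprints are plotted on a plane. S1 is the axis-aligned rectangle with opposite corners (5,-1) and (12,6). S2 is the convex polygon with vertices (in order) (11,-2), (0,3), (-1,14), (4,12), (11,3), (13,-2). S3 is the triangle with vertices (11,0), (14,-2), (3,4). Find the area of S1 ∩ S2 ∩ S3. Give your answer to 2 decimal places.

The intersection is the polygon with vertices (5,3), (11,0), (12,-0.667), (12,-0.909), (5,2.909).
By the shoelace formula its area is 1.67.

1.67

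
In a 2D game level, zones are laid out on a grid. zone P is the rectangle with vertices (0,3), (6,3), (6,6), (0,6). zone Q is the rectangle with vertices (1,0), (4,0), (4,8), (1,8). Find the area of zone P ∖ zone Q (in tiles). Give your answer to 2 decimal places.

9.00

|zone P∩zone Q|: x∈[1,4], y∈[3,6] → 3·3 = 9.
|zone P| = 18.
|zone P ∖ zone Q| = |zone P| − |zone P∩zone Q| = 18 − 9 = 9.00.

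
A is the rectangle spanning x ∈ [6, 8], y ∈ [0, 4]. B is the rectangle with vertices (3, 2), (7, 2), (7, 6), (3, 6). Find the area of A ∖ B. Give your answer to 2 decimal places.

6.00

|A∩B|: x∈[6,7], y∈[2,4] → 1·2 = 2.
|A| = 8.
|A ∖ B| = |A| − |A∩B| = 8 − 2 = 6.00.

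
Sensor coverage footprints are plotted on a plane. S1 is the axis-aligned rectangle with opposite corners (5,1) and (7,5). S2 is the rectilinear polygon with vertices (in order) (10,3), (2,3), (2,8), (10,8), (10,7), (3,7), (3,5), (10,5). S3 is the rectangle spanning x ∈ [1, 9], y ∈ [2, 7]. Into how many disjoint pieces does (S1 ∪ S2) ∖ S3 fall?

3

(S1 ∪ S2) ∖ S3 splits into 3 disjoint pieces (area 2, area 8, area 2).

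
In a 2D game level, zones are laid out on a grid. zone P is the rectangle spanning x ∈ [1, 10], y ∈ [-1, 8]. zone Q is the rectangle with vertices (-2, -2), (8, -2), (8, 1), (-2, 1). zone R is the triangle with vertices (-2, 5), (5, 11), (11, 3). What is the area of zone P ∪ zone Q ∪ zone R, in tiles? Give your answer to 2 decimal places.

By inclusion–exclusion:
Individual areas: |zone P| = 81, |zone Q| = 30, |zone R| = 46.
|zone P∩zone Q|: x∈[1,8], y∈[-1,1] → 7·2 = 14.
|zone P∩zone R| = 32.2358.
|zone Q∩zone R| = 0.
|zone P∩zone Q∩zone R| = 0.
|zone P ∪ zone Q ∪ zone R| = 157 − 46.2358 + 0 = 110.76.

110.76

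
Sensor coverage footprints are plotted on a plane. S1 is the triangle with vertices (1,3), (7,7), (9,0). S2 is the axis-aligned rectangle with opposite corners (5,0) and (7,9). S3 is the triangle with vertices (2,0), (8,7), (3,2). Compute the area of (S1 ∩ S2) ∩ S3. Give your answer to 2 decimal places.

The region (S1 ∩ S2) ∩ S3 is the polygon with vertices (7,5.833), (5,3.5), (5,4), (7,6).
By the shoelace formula its area is 0.67.

0.67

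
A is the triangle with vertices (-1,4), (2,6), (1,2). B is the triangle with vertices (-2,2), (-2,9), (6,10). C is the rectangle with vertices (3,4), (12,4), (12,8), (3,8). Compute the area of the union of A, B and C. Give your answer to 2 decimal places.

By inclusion–exclusion:
Individual areas: |A| = 5, |B| = 28, |C| = 36.
|A∩B| = 1.25.
|A∩C| = 0.
|B∩C| = 0.5.
|A∩B∩C| = 0.
|A ∪ B ∪ C| = 69 − 1.75 + 0 = 67.25.

67.25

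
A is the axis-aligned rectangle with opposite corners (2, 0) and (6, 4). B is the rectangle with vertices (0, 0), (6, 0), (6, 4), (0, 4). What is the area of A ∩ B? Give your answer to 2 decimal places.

16.00

|A∩B|: x∈[2,6], y∈[0,4] → 4·4 = 16.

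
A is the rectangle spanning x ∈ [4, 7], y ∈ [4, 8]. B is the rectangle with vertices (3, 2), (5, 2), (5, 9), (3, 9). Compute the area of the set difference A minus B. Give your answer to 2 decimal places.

|A∩B|: x∈[4,5], y∈[4,8] → 1·4 = 4.
|A| = 12.
|A ∖ B| = |A| − |A∩B| = 12 − 4 = 8.00.

8.00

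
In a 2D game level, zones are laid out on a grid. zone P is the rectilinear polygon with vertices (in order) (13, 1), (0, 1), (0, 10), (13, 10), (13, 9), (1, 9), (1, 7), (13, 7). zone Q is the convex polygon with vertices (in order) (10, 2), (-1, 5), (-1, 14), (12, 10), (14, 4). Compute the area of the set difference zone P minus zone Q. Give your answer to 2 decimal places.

|zone P| = 93, |zone P∩zone Q| = 63.2803.
|zone P ∖ zone Q| = |zone P| − |zone P∩zone Q| = 93 − 63.2803 = 29.72.

29.72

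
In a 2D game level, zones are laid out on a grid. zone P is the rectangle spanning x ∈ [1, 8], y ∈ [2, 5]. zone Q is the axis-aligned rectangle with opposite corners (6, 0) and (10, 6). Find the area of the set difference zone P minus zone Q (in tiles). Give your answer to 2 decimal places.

|zone P∩zone Q|: x∈[6,8], y∈[2,5] → 2·3 = 6.
|zone P| = 21.
|zone P ∖ zone Q| = |zone P| − |zone P∩zone Q| = 21 − 6 = 15.00.

15.00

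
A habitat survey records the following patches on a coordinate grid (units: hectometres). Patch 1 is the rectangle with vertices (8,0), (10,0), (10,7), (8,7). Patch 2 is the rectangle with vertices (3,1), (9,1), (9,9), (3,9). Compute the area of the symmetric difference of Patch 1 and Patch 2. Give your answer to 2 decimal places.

|Patch 1∩Patch 2|: x∈[8,9], y∈[1,7] → 1·6 = 6.
|Patch 1 △ Patch 2| = |Patch 1| + |Patch 2| − 2·|Patch 1∩Patch 2| = 14 + 48 − 12 = 50.00.

50.00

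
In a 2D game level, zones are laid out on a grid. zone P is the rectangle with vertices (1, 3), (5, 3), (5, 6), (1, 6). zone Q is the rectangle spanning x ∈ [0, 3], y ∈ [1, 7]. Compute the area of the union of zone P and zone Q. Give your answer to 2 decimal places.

By inclusion–exclusion:
Individual areas: |zone P| = 12, |zone Q| = 18.
|zone P∩zone Q|: x∈[1,3], y∈[3,6] → 2·3 = 6.
|zone P ∪ zone Q| = 30 − 6 = 24.00.

24.00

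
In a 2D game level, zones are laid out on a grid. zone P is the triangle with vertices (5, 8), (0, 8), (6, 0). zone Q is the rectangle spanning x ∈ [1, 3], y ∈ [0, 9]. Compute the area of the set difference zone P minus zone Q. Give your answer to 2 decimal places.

|zone P| = 20, |zone P∩zone Q| = 5.3333.
|zone P ∖ zone Q| = |zone P| − |zone P∩zone Q| = 20 − 5.3333 = 14.67.

14.67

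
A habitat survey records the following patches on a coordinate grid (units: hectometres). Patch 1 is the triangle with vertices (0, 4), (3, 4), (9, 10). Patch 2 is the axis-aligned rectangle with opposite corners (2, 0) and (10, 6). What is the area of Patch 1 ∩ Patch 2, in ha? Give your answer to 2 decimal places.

The intersection is the polygon with vertices (3,4), (2,4), (2,5.333), (3,6), (5,6).
By the shoelace formula its area is 3.67.

3.67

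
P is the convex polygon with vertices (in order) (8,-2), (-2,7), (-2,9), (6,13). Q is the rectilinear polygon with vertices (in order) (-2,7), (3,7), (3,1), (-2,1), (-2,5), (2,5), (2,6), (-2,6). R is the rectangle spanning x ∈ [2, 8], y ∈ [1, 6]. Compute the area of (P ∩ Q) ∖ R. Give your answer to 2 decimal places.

|P ∩ Q| = 8.9167.
|(P ∩ Q) ∩ R| = 3.05.
|(P ∩ Q) ∖ R| = 8.9167 − 3.05 = 5.87.

5.87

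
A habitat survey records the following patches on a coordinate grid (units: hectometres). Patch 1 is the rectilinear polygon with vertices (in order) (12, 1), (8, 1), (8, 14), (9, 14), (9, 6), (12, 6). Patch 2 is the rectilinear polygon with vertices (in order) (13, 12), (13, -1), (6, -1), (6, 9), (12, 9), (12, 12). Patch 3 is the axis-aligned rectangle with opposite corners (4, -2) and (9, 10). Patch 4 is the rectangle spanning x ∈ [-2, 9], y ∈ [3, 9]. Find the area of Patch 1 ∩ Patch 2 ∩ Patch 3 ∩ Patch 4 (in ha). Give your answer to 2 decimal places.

The intersection is the polygon with vertices (9,9), (9,6), (9,3), (8,3), (8,9).
By the shoelace formula its area is 6.00.

6.00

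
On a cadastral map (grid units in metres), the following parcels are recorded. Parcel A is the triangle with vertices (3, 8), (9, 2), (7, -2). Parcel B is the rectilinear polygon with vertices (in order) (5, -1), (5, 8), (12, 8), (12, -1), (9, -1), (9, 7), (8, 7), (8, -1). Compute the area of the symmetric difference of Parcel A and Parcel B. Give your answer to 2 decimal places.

46.90

|Parcel A| = 18, |Parcel B| = 55, |Parcel A∩Parcel B| = 13.05.
|Parcel A △ Parcel B| = |Parcel A| + |Parcel B| − 2·|Parcel A∩Parcel B| = 18 + 55 − 26.1 = 46.90.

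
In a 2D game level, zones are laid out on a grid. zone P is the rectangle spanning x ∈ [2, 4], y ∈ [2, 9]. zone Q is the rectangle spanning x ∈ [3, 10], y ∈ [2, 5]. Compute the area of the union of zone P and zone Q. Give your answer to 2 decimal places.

32.00

By inclusion–exclusion:
Individual areas: |zone P| = 14, |zone Q| = 21.
|zone P∩zone Q|: x∈[3,4], y∈[2,5] → 1·3 = 3.
|zone P ∪ zone Q| = 35 − 3 = 32.00.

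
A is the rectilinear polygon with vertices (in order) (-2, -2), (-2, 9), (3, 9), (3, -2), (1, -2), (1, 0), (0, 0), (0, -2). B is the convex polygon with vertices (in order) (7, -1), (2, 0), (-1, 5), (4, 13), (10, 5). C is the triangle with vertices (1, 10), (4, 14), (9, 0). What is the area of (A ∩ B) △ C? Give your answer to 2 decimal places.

|A ∩ B| = 23.6.
|(A ∩ B) ∩ C| = 0.9.
|(A ∩ B) △ C| = 23.6 + 31 − 1.8 = 52.80.

52.80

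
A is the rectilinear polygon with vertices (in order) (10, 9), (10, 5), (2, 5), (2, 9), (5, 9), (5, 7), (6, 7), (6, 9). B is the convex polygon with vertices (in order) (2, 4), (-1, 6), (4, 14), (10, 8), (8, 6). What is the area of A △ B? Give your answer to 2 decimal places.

|A| = 30, |B| = 57, |A∩B| = 24.
|A △ B| = |A| + |B| − 2·|A∩B| = 30 + 57 − 48 = 39.00.

39.00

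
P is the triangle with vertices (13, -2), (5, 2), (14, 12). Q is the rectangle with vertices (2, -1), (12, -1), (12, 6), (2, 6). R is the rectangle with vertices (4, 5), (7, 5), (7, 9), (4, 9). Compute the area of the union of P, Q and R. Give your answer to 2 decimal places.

By inclusion–exclusion:
Individual areas: |P| = 58, |Q| = 70, |R| = 12.
|P∩Q| = 32.8.
|P∩R| = 0.
|Q∩R|: x∈[4,7], y∈[5,6] → 3·1 = 3.
|P∩Q∩R| = 0.
|P ∪ Q ∪ R| = 140 − 35.8 + 0 = 104.20.

104.20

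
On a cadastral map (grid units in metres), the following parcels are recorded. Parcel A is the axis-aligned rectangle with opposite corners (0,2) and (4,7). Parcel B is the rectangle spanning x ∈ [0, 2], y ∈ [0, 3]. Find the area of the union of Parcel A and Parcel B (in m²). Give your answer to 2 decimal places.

By inclusion–exclusion:
Individual areas: |Parcel A| = 20, |Parcel B| = 6.
|Parcel A∩Parcel B|: x∈[0,2], y∈[2,3] → 2·1 = 2.
|Parcel A ∪ Parcel B| = 26 − 2 = 24.00.

24.00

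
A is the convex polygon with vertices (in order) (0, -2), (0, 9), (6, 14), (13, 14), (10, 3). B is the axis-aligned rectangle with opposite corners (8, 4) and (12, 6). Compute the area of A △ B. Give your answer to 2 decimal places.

134.32

|A| = 136.5, |B| = 8, |A∩B| = 5.0909.
|A △ B| = |A| + |B| − 2·|A∩B| = 136.5 + 8 − 10.1818 = 134.32.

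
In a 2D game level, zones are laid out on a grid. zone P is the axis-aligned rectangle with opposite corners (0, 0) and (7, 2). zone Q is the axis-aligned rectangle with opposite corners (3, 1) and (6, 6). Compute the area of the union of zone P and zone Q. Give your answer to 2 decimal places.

By inclusion–exclusion:
Individual areas: |zone P| = 14, |zone Q| = 15.
|zone P∩zone Q|: x∈[3,6], y∈[1,2] → 3·1 = 3.
|zone P ∪ zone Q| = 29 − 3 = 26.00.

26.00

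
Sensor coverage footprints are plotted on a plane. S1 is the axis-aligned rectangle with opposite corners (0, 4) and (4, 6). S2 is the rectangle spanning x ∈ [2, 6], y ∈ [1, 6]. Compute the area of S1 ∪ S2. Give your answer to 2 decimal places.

By inclusion–exclusion:
Individual areas: |S1| = 8, |S2| = 20.
|S1∩S2|: x∈[2,4], y∈[4,6] → 2·2 = 4.
|S1 ∪ S2| = 28 − 4 = 24.00.

24.00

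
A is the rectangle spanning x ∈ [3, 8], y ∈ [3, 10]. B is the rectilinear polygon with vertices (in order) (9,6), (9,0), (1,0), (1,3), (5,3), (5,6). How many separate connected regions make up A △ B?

A △ B is a single connected region.

1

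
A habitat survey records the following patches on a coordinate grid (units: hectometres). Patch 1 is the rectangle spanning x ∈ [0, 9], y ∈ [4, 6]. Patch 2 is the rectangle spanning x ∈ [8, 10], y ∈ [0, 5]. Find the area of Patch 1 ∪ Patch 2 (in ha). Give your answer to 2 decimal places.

By inclusion–exclusion:
Individual areas: |Patch 1| = 18, |Patch 2| = 10.
|Patch 1∩Patch 2|: x∈[8,9], y∈[4,5] → 1·1 = 1.
|Patch 1 ∪ Patch 2| = 28 − 1 = 27.00.

27.00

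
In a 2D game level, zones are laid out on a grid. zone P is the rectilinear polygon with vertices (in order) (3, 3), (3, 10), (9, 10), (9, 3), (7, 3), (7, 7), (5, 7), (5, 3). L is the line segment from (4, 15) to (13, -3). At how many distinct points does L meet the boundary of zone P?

2

The segment meets the boundary at (6.5,10), (9,5).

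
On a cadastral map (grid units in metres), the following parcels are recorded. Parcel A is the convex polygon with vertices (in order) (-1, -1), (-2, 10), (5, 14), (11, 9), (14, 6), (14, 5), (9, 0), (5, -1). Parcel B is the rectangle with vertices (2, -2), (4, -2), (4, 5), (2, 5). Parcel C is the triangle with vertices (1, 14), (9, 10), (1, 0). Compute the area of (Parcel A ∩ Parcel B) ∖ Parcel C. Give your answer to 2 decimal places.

|Parcel A ∩ Parcel B| = 12.
|(Parcel A ∩ Parcel B) ∩ Parcel C| = 5.
|(Parcel A ∩ Parcel B) ∖ Parcel C| = 12 − 5 = 7.00.

7.00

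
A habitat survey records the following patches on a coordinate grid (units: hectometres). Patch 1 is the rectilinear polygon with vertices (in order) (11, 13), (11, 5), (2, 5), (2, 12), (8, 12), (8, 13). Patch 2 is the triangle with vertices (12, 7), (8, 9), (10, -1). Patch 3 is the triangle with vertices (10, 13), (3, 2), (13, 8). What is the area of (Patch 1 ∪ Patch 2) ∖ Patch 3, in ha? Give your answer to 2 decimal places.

50.80

|Patch 1 ∪ Patch 2| = 75.85.
|(Patch 1 ∪ Patch 2) ∩ Patch 3| = 25.053.
|(Patch 1 ∪ Patch 2) ∖ Patch 3| = 75.85 − 25.053 = 50.80.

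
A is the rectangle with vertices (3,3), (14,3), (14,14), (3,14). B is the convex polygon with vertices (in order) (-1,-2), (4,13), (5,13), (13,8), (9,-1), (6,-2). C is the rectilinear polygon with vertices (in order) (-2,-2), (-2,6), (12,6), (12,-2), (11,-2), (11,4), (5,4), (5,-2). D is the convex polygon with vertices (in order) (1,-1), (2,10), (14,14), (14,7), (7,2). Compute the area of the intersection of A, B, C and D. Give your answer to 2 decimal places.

The intersection is the polygon with vertices (12,6), (12,5.75), (11.884,5.488), (9.8,4), (5,4), (5,3), (3,3), (3,6).
By the shoelace formula its area is 18.26.

18.26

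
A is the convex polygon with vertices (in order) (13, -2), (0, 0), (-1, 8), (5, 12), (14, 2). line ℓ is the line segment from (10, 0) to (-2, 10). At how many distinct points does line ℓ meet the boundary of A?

1

The segment meets the boundary at (-0.222,8.519).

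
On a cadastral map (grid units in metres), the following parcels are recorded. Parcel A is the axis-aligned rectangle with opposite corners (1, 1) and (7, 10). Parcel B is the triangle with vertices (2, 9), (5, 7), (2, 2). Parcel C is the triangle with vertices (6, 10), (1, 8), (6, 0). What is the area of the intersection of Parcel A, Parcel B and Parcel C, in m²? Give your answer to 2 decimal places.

The intersection is the polygon with vertices (3.347,4.245), (2,6.4), (2,8.4), (2.562,8.625), (5,7).
By the shoelace formula its area is 7.37.

7.37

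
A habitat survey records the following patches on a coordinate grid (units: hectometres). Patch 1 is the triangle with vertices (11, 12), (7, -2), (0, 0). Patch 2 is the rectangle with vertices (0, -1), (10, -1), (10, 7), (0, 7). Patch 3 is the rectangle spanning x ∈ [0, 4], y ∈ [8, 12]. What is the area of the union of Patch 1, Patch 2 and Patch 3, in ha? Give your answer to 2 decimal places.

By inclusion–exclusion:
Individual areas: |Patch 1| = 53, |Patch 2| = 80, |Patch 3| = 16.
|Patch 1∩Patch 2| = 43.2202.
|Patch 1∩Patch 3| = 0.
|Patch 2∩Patch 3| = 0 (no overlap).
|Patch 1∩Patch 2∩Patch 3| = 0.
|Patch 1 ∪ Patch 2 ∪ Patch 3| = 149 − 43.2202 + 0 = 105.78.

105.78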